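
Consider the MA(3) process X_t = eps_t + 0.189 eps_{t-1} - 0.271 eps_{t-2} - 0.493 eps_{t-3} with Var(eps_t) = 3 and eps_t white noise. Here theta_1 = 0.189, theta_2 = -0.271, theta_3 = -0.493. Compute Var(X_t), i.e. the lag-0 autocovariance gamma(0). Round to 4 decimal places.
\gamma(0) = 4.0566

For an MA(q) process X_t = eps_t + sum_i theta_i eps_{t-i} with
Var(eps_t) = sigma^2, the variance is
  gamma(0) = sigma^2 * (1 + sum_i theta_i^2).
  sum_i theta_i^2 = (0.189)^2 + (-0.271)^2 + (-0.493)^2 = 0.035721 + 0.073441 + 0.243049 = 0.352211.
  gamma(0) = 3 * (1 + 0.352211) = 3 * 1.352211 = 4.056633, which rounds to 4.0566.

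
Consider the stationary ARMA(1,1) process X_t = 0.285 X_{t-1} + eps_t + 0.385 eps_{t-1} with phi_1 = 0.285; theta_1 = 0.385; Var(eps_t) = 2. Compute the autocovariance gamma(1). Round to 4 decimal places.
\gamma(1) = 1.6185

Multiply the model equation by X_{t-k} and take expectations. With theta_0 = psi_0 = 1 and psi_j the MA(infinity) weights, this gives
  gamma(k) - sum_i phi_i gamma(k-i) = c_k,
  c_k = sigma^2 * sum_{j=k..q} theta_j psi_{j-k}   (c_k = 0 for k > q),
using gamma(-m) = gamma(m).
psi-weights needed (psi_j = theta_j + sum_i phi_i psi_{j-i}):
  psi_1 = theta_1 + phi_1 = 0.385 + (0.285) = 0.67
Right-hand sides:
  c_0 = sigma^2 (1 + theta_1 psi_1) = 2 * (1 + (0.385)(0.67)) = 2 * 1.25795 = 2.5159
  c_1 = sigma^2 theta_1 = 2 * (0.385) = 0.77
  c_2 = 0
Equations for k = 0 and k = 1 (AR order 1):
  gamma(0) = phi_1 gamma(1) + c_0
  gamma(1) = phi_1 gamma(0) + c_1
Substituting the second into the first: gamma(0) (1 - phi_1^2) = c_0 + phi_1 c_1, so
  gamma(0) = (c_0 + phi_1 c_1) / (1 - phi_1^2) = (2.5159 + (0.285)(0.77)) / (1 - (0.285)^2) = 2.73535 / 0.918775 = 2.977171.
  gamma(1) = phi_1 gamma(0) + c_1 = (0.285)(2.977171) + (0.77) = 1.618494.
Therefore gamma(1) = 1.6185 (to 4 decimal places).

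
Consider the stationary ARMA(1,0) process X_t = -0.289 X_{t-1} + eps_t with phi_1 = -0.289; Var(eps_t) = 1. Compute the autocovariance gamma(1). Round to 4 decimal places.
\gamma(1) = -0.3153

Multiply the model equation by X_{t-k} and take expectations. With theta_0 = psi_0 = 1 and psi_j the MA(infinity) weights, this gives
  gamma(k) - sum_i phi_i gamma(k-i) = c_k,
  c_k = sigma^2 * sum_{j=k..q} theta_j psi_{j-k}   (c_k = 0 for k > q),
using gamma(-m) = gamma(m).
Pure AR (q = 0): c_0 = sigma^2 = 1, c_k = 0 for k >= 1.
Equations for k = 0 and k = 1 (AR order 1):
  gamma(0) = phi_1 gamma(1) + c_0
  gamma(1) = phi_1 gamma(0) + c_1
Substituting the second into the first: gamma(0) (1 - phi_1^2) = c_0 + phi_1 c_1, so
  gamma(0) = c_0 / (1 - phi_1^2) = 1 / (1 - (-0.289)^2) = 1 / 0.916479 = 1.091132.
  gamma(1) = phi_1 gamma(0) = (-0.289)(1.091132) = -0.315337.
Therefore gamma(1) = -0.3153 (to 4 decimal places).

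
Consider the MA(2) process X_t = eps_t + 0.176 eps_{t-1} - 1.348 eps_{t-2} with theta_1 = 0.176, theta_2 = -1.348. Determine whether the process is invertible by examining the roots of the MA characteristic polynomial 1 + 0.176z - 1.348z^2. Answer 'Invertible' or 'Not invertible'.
\text{Not invertible}

The MA(q) characteristic polynomial is P(z) = 1 + 0.176z - 1.348z^2.
Invertibility requires all roots to lie outside the unit circle, i.e. |z| > 1 for every root.
Set 1 + (0.176) z + (-1.348) z^2 = 0, i.e. a z^2 + b z + c = 0 with a = -1.348, b = 0.176, c = 1.
Discriminant D = b^2 - 4ac = (0.176)^2 - 4*(-1.348)*1 = 0.030976 - (-5.392) = 5.422976.
D >= 0, so the roots are real: z = (-b +/- sqrt(D)) / (2a) = (-0.176 +/- 2.328728) / (-2.696).
  z_1 = (-0.176 + 2.328728) / (-2.696) = -0.7985,   |z_1| = 0.7985.
  z_2 = (-0.176 - 2.328728) / (-2.696) = 0.9291,   |z_2| = 0.9291.
Moduli of all roots: 0.7985, 0.9291.
All moduli strictly greater than 1? No.
Verdict: Not invertible.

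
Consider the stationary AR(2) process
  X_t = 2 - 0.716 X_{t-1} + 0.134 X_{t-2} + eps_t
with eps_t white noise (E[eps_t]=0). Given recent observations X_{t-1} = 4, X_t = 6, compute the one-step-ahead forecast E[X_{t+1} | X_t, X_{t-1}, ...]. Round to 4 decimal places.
E[X_{t+1} \mid \mathcal F_t] = -1.7600

For an AR(p) model X_t = c + sum_i phi_i X_{t-i} + eps_t, the
one-step-ahead conditional mean is
  E[X_{t+1} | X_t, ...] = c + sum_i phi_i X_{t+1-i}.
Substitute known values:
  E[X_{t+1} | ...] = 2 + (-0.716) * (6) + (0.134) * (4)
                   = -1.7600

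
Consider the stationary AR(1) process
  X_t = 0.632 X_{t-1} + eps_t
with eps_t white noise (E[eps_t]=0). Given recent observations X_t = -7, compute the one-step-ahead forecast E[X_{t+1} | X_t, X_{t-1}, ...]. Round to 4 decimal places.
E[X_{t+1} \mid \mathcal F_t] = -4.4240

For an AR(p) model X_t = c + sum_i phi_i X_{t-i} + eps_t, the
one-step-ahead conditional mean is
  E[X_{t+1} | X_t, ...] = c + sum_i phi_i X_{t+1-i}.
Substitute known values:
  E[X_{t+1} | ...] = (0.632) * (-7)
                   = -4.4240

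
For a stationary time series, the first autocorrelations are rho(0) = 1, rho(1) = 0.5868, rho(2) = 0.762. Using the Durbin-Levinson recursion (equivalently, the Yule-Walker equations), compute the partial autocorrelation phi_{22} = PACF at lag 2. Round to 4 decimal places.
\phi_{22} = 0.6370

The PACF at lag k is phi_{kk}, the last component of the solution
to the Yule-Walker system G_k phi = r_k where
  (G_k)_{ij} = rho(|i - j|), (r_k)_i = rho(i), i,j = 1..k.
Equivalently, Durbin-Levinson gives phi_{kk} iteratively:
  phi_{11} = rho(1)
  phi_{kk} = [rho(k) - sum_{j=1..k-1} phi_{k-1,j} rho(k-j)]
            / [1 - sum_{j=1..k-1} phi_{k-1,j} rho(j)],
  phi_{k,j} = phi_{k-1,j} - phi_{kk} phi_{k-1,k-j},  j = 1..k-1.
Step k = 1:
  phi_11 = rho(1) = 0.5868.
Step k = 2:
  phi_22 = [rho(2) - phi_11 rho(1)] / [1 - phi_11 rho(1)] = [0.762 - (0.5868)(0.5868)] / [1 - (0.5868)(0.5868)]
         = 0.41766576 / 0.65566576 = 0.637.
Therefore phi_{22} = 0.6370.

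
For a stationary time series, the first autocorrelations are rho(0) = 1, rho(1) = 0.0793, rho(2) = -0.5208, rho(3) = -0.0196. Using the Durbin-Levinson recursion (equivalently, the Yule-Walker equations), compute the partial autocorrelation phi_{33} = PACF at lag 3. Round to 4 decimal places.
\phi_{33} = 0.1200

The PACF at lag k is phi_{kk}, the last component of the solution
to the Yule-Walker system G_k phi = r_k where
  (G_k)_{ij} = rho(|i - j|), (r_k)_i = rho(i), i,j = 1..k.
Equivalently, Durbin-Levinson gives phi_{kk} iteratively:
  phi_{11} = rho(1)
  phi_{kk} = [rho(k) - sum_{j=1..k-1} phi_{k-1,j} rho(k-j)]
            / [1 - sum_{j=1..k-1} phi_{k-1,j} rho(j)],
  phi_{k,j} = phi_{k-1,j} - phi_{kk} phi_{k-1,k-j},  j = 1..k-1.
Step k = 1:
  phi_11 = rho(1) = 0.0793.
Step k = 2:
  phi_22 = [rho(2) - phi_11 rho(1)] / [1 - phi_11 rho(1)] = [-0.5208 - (0.0793)(0.0793)] / [1 - (0.0793)(0.0793)]
         = -0.52708849 / 0.99371151 = -0.530424.
  Update: phi_21 = phi_11 - phi_22 phi_11 = 0.0793 - (-0.530424)(0.0793) = 0.121363.
Step k = 3:
  phi_33 = [rho(3) - phi_21 rho(2) - phi_22 rho(1)] / [1 - phi_21 rho(1) - phi_22 rho(2)]
    numerator   = -0.0196 - (0.121363)(-0.5208) - (-0.530424)(0.0793) = 0.08566828
    denominator = 1 - (0.121363)(0.0793) - (-0.530424)(-0.5208) = 0.7141311
  phi_33 = 0.08566828 / 0.7141311 = 0.12.
Therefore phi_{33} = 0.1200.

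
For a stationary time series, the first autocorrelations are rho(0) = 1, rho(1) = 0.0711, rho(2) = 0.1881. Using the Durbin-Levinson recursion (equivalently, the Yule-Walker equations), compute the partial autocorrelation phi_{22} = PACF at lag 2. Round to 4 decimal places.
\phi_{22} = 0.1840

The PACF at lag k is phi_{kk}, the last component of the solution
to the Yule-Walker system G_k phi = r_k where
  (G_k)_{ij} = rho(|i - j|), (r_k)_i = rho(i), i,j = 1..k.
Equivalently, Durbin-Levinson gives phi_{kk} iteratively:
  phi_{11} = rho(1)
  phi_{kk} = [rho(k) - sum_{j=1..k-1} phi_{k-1,j} rho(k-j)]
            / [1 - sum_{j=1..k-1} phi_{k-1,j} rho(j)],
  phi_{k,j} = phi_{k-1,j} - phi_{kk} phi_{k-1,k-j},  j = 1..k-1.
Step k = 1:
  phi_11 = rho(1) = 0.0711.
Step k = 2:
  phi_22 = [rho(2) - phi_11 rho(1)] / [1 - phi_11 rho(1)] = [0.1881 - (0.0711)(0.0711)] / [1 - (0.0711)(0.0711)]
         = 0.18304479 / 0.99494479 = 0.184.
Therefore phi_{22} = 0.1840.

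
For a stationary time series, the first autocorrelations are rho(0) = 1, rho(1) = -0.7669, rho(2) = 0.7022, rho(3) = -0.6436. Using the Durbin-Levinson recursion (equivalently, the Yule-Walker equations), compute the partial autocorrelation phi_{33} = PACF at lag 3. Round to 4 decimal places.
\phi_{33} = -0.1100

The PACF at lag k is phi_{kk}, the last component of the solution
to the Yule-Walker system G_k phi = r_k where
  (G_k)_{ij} = rho(|i - j|), (r_k)_i = rho(i), i,j = 1..k.
Equivalently, Durbin-Levinson gives phi_{kk} iteratively:
  phi_{11} = rho(1)
  phi_{kk} = [rho(k) - sum_{j=1..k-1} phi_{k-1,j} rho(k-j)]
            / [1 - sum_{j=1..k-1} phi_{k-1,j} rho(j)],
  phi_{k,j} = phi_{k-1,j} - phi_{kk} phi_{k-1,k-j},  j = 1..k-1.
Step k = 1:
  phi_11 = rho(1) = -0.7669.
Step k = 2:
  phi_22 = [rho(2) - phi_11 rho(1)] / [1 - phi_11 rho(1)] = [0.7022 - (-0.7669)(-0.7669)] / [1 - (-0.7669)(-0.7669)]
         = 0.11406439 / 0.41186439 = 0.276946.
  Update: phi_21 = phi_11 - phi_22 phi_11 = -0.7669 - (0.276946)(-0.7669) = -0.55451.
Step k = 3:
  phi_33 = [rho(3) - phi_21 rho(2) - phi_22 rho(1)] / [1 - phi_21 rho(1) - phi_22 rho(2)]
    numerator   = -0.6436 - (-0.55451)(0.7022) - (0.276946)(-0.7669) = -0.041833
    denominator = 1 - (-0.55451)(-0.7669) - (0.276946)(0.7022) = 0.38027466
  phi_33 = -0.041833 / 0.38027466 = -0.11.
Therefore phi_{33} = -0.1100.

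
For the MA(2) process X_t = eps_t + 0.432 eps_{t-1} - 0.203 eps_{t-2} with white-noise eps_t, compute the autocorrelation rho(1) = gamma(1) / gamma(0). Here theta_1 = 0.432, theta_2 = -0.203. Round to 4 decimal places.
\rho(1) = 0.2804

For an MA(q) process with theta_0 = 1, the autocovariance is
  gamma(k) = sigma^2 * sum_{i=0..q-k} theta_i * theta_{i+k},
and rho(k) = gamma(k) / gamma(0). Sigma^2 cancels.
  numerator   = (1)*(0.432) + (0.432)*(-0.203) = 0.344304.
  denominator = (1)^2 + (0.432)^2 + (-0.203)^2 = 1.227833.
  rho(1) = 0.344304 / 1.227833 = 0.2804.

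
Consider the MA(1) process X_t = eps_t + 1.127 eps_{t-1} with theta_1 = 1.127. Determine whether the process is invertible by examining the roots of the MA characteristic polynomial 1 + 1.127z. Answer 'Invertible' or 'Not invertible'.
\text{Not invertible}

The MA(q) characteristic polynomial is P(z) = 1 + 1.127z.
Invertibility requires all roots to lie outside the unit circle, i.e. |z| > 1 for every root.
This is linear in z: 1 + (1.127) z = 0  =>  z = -1/(1.127) = -0.887311,  |z| = 0.887311.
Moduli of all roots: 0.8873.
All moduli strictly greater than 1? No.
Verdict: Not invertible.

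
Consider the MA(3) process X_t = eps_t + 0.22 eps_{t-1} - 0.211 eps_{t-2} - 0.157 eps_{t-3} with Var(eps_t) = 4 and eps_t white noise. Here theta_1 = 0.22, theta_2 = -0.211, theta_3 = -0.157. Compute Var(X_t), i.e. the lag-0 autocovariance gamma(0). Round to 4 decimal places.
\gamma(0) = 4.4703

For an MA(q) process X_t = eps_t + sum_i theta_i eps_{t-i} with
Var(eps_t) = sigma^2, the variance is
  gamma(0) = sigma^2 * (1 + sum_i theta_i^2).
  sum_i theta_i^2 = (0.22)^2 + (-0.211)^2 + (-0.157)^2 = 0.0484 + 0.044521 + 0.024649 = 0.11757.
  gamma(0) = 4 * (1 + 0.11757) = 4 * 1.11757 = 4.47028, which rounds to 4.4703.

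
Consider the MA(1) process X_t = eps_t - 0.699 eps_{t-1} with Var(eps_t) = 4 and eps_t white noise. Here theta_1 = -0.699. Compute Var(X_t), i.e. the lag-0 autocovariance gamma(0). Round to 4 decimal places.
\gamma(0) = 5.9544

For an MA(q) process X_t = eps_t + sum_i theta_i eps_{t-i} with
Var(eps_t) = sigma^2, the variance is
  gamma(0) = sigma^2 * (1 + sum_i theta_i^2).
  sum_i theta_i^2 = (-0.699)^2 = 0.488601.
  gamma(0) = 4 * (1 + 0.488601) = 4 * 1.488601 = 5.954404, which rounds to 5.9544.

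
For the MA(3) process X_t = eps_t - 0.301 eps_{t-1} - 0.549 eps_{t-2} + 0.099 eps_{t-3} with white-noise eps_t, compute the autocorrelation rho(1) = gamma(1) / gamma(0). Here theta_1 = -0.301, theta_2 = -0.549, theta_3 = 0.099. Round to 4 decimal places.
\rho(1) = -0.1356

For an MA(q) process with theta_0 = 1, the autocovariance is
  gamma(k) = sigma^2 * sum_{i=0..q-k} theta_i * theta_{i+k},
and rho(k) = gamma(k) / gamma(0). Sigma^2 cancels.
  numerator   = (1)*(-0.301) + (-0.301)*(-0.549) + (-0.549)*(0.099) = -0.190102.
  denominator = (1)^2 + (-0.301)^2 + (-0.549)^2 + (0.099)^2 = 1.401803.
  rho(1) = -0.190102 / 1.401803 = -0.1356.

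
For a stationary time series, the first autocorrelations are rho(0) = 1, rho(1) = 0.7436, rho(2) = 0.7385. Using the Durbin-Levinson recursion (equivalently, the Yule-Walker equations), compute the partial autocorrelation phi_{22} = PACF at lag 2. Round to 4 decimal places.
\phi_{22} = 0.4151

The PACF at lag k is phi_{kk}, the last component of the solution
to the Yule-Walker system G_k phi = r_k where
  (G_k)_{ij} = rho(|i - j|), (r_k)_i = rho(i), i,j = 1..k.
Equivalently, Durbin-Levinson gives phi_{kk} iteratively:
  phi_{11} = rho(1)
  phi_{kk} = [rho(k) - sum_{j=1..k-1} phi_{k-1,j} rho(k-j)]
            / [1 - sum_{j=1..k-1} phi_{k-1,j} rho(j)],
  phi_{k,j} = phi_{k-1,j} - phi_{kk} phi_{k-1,k-j},  j = 1..k-1.
Step k = 1:
  phi_11 = rho(1) = 0.7436.
Step k = 2:
  phi_22 = [rho(2) - phi_11 rho(1)] / [1 - phi_11 rho(1)] = [0.7385 - (0.7436)(0.7436)] / [1 - (0.7436)(0.7436)]
         = 0.18555904 / 0.44705904 = 0.4151.
Therefore phi_{22} = 0.4151.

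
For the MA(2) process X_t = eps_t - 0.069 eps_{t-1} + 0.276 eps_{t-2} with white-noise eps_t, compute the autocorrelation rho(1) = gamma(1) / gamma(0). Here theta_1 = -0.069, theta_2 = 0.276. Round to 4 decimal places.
\rho(1) = -0.0815

For an MA(q) process with theta_0 = 1, the autocovariance is
  gamma(k) = sigma^2 * sum_{i=0..q-k} theta_i * theta_{i+k},
and rho(k) = gamma(k) / gamma(0). Sigma^2 cancels.
  numerator   = (1)*(-0.069) + (-0.069)*(0.276) = -0.088044.
  denominator = (1)^2 + (-0.069)^2 + (0.276)^2 = 1.080937.
  rho(1) = -0.088044 / 1.080937 = -0.0815.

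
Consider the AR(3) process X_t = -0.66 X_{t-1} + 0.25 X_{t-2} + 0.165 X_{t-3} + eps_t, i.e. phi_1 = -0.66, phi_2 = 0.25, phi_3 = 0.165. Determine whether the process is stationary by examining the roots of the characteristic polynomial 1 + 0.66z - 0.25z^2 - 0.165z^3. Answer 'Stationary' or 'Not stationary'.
\text{Stationary}

The AR(p) characteristic polynomial is P(z) = 1 + 0.66z - 0.25z^2 - 0.165z^3.
Stationarity requires all roots to lie outside the unit circle, i.e. |z| > 1 for every root.
Degree 3: look for a simple real root z0 first, then factor out (1 - z/z0) and solve the remaining quadratic.
Testing z0 = 2: P(2) = 1 + (0.66)(2) + (-0.25)(2)^2 + (-0.165)(2)^3
  = 1 + (1.32) + (-1) + (-1.32) = 0.  So z_0 = 2 is a root, |z_0| = 2.
Divide out the factor (1 - 0.5 z) = (1 - z/z0) (since 1/z0 = 0.5):
  P(z) = (1 - 0.5 z)(1 + (1.16) z + (0.33) z^2)
  [check: z-coef 1.16 - (0.5) = 0.66; z^2-coef 0.33 - (0.5)(1.16) = -0.25; z^3-coef -(0.5)(0.33) = -0.165.]
Remaining roots from the quadratic factor 1 + (1.16) z + (0.33) z^2:
  Set 1 + (1.16) z + (0.33) z^2 = 0, i.e. a z^2 + b z + c = 0 with a = 0.33, b = 1.16, c = 1.
  Discriminant D = b^2 - 4ac = (1.16)^2 - 4*(0.33)*1 = 1.3456 - (1.32) = 0.0256.
  D >= 0, so the roots are real: z = (-b +/- sqrt(D)) / (2a) = (-1.16 +/- 0.16) / (0.66).
    z_1 = (-1.16 + 0.16) / (0.66) = -1.5152,   |z_1| = 1.5152.
    z_2 = (-1.16 - 0.16) / (0.66) = -2,   |z_2| = 2.
Moduli of all roots: 2.0000, 1.5152, 2.0000.
All moduli strictly greater than 1? Yes.
Verdict: Stationary.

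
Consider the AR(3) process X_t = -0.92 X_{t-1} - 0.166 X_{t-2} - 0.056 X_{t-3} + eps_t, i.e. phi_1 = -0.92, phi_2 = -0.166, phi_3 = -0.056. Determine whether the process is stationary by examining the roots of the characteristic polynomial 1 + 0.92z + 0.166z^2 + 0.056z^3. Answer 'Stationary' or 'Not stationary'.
\text{Stationary}

The AR(p) characteristic polynomial is P(z) = 1 + 0.92z + 0.166z^2 + 0.056z^3.
Stationarity requires all roots to lie outside the unit circle, i.e. |z| > 1 for every root.
Degree 3: look for a simple real root z0 first, then factor out (1 - z/z0) and solve the remaining quadratic.
Testing z0 = -1.25: P(-1.25) = 1 + (0.92)(-1.25) + (0.166)(-1.25)^2 + (0.056)(-1.25)^3
  = 1 + (-1.15) + (0.259375) + (-0.109375) = 0.  So z_0 = -1.25 is a root, |z_0| = 1.25.
Divide out the factor (1 + 0.8 z) = (1 - z/z0) (since 1/z0 = -0.8):
  P(z) = (1 + 0.8 z)(1 + (0.12) z + (0.07) z^2)
  [check: z-coef 0.12 - (-0.8) = 0.92; z^2-coef 0.07 - (-0.8)(0.12) = 0.166; z^3-coef -(-0.8)(0.07) = 0.056.]
Remaining roots from the quadratic factor 1 + (0.12) z + (0.07) z^2:
  Set 1 + (0.12) z + (0.07) z^2 = 0, i.e. a z^2 + b z + c = 0 with a = 0.07, b = 0.12, c = 1.
  Discriminant D = b^2 - 4ac = (0.12)^2 - 4*(0.07)*1 = 0.0144 - (0.28) = -0.2656.
  D < 0, so the roots are the complex-conjugate pair z = (-b +/- i sqrt(-D)) / (2a) = -0.8571 +/- 3.6812i.
  For a conjugate pair |z|^2 = z * conj(z) = (product of roots) = c/a = 1/(0.07) = 14.285714, so |z| = sqrt(14.285714) = 3.7796 for both roots.
Moduli of all roots: 1.2500, 3.7796, 3.7796.
All moduli strictly greater than 1? Yes.
Verdict: Stationary.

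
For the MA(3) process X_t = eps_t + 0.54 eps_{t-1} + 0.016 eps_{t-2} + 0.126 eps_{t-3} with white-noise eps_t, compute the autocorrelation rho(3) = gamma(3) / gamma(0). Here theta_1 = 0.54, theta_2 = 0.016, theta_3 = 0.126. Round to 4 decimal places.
\rho(3) = 0.0964

For an MA(q) process with theta_0 = 1, the autocovariance is
  gamma(k) = sigma^2 * sum_{i=0..q-k} theta_i * theta_{i+k},
and rho(k) = gamma(k) / gamma(0). Sigma^2 cancels.
  numerator   = (1)*(0.126) = 0.126.
  denominator = (1)^2 + (0.54)^2 + (0.016)^2 + (0.126)^2 = 1.307732.
  rho(3) = 0.126 / 1.307732 = 0.0964.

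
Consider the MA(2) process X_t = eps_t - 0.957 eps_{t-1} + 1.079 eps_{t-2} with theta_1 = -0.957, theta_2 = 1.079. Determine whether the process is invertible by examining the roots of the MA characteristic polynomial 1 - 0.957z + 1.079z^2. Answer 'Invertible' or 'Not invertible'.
\text{Not invertible}

The MA(q) characteristic polynomial is P(z) = 1 - 0.957z + 1.079z^2.
Invertibility requires all roots to lie outside the unit circle, i.e. |z| > 1 for every root.
Set 1 + (-0.957) z + (1.079) z^2 = 0, i.e. a z^2 + b z + c = 0 with a = 1.079, b = -0.957, c = 1.
Discriminant D = b^2 - 4ac = (-0.957)^2 - 4*(1.079)*1 = 0.915849 - (4.316) = -3.400151.
D < 0, so the roots are the complex-conjugate pair z = (-b +/- i sqrt(-D)) / (2a) = 0.4435 +/- 0.8545i.
For a conjugate pair |z|^2 = z * conj(z) = (product of roots) = c/a = 1/(1.079) = 0.926784, so |z| = sqrt(0.926784) = 0.9627 for both roots.
Moduli of all roots: 0.9627, 0.9627.
All moduli strictly greater than 1? No.
Verdict: Not invertible.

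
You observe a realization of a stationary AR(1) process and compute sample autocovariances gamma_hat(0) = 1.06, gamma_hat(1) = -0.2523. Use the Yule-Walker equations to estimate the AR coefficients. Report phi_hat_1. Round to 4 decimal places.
\hat\phi_{1} = -0.2380

The Yule-Walker equations for an AR(p) process read, in matrix form,
  Gamma_p phi = r_p,   with   (Gamma_p)_{ij} = gamma(|i - j|),
                       (r_p)_i = gamma(i),   i,j = 1..p.
Substitute the sample gammas (Toeplitz matrix and right-hand side of size 1):
  Gamma_p = [[1.06]]
  r_p     = [-0.2523]
With p = 1 this is the single equation gamma(0) phi_1 = gamma(1):
  phi_hat_1 = gamma(1) / gamma(0) = -0.2523 / 1.06 = -0.2380.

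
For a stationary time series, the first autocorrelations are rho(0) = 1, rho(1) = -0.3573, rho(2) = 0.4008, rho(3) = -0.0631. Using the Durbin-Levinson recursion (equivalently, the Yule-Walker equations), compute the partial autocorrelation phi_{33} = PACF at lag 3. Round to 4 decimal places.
\phi_{33} = 0.1870

The PACF at lag k is phi_{kk}, the last component of the solution
to the Yule-Walker system G_k phi = r_k where
  (G_k)_{ij} = rho(|i - j|), (r_k)_i = rho(i), i,j = 1..k.
Equivalently, Durbin-Levinson gives phi_{kk} iteratively:
  phi_{11} = rho(1)
  phi_{kk} = [rho(k) - sum_{j=1..k-1} phi_{k-1,j} rho(k-j)]
            / [1 - sum_{j=1..k-1} phi_{k-1,j} rho(j)],
  phi_{k,j} = phi_{k-1,j} - phi_{kk} phi_{k-1,k-j},  j = 1..k-1.
Step k = 1:
  phi_11 = rho(1) = -0.3573.
Step k = 2:
  phi_22 = [rho(2) - phi_11 rho(1)] / [1 - phi_11 rho(1)] = [0.4008 - (-0.3573)(-0.3573)] / [1 - (-0.3573)(-0.3573)]
         = 0.27313671 / 0.87233671 = 0.313109.
  Update: phi_21 = phi_11 - phi_22 phi_11 = -0.3573 - (0.313109)(-0.3573) = -0.245426.
Step k = 3:
  phi_33 = [rho(3) - phi_21 rho(2) - phi_22 rho(1)] / [1 - phi_21 rho(1) - phi_22 rho(2)]
    numerator   = -0.0631 - (-0.245426)(0.4008) - (0.313109)(-0.3573) = 0.14714071
    denominator = 1 - (-0.245426)(-0.3573) - (0.313109)(0.4008) = 0.78681507
  phi_33 = 0.14714071 / 0.78681507 = 0.187.
Therefore phi_{33} = 0.1870.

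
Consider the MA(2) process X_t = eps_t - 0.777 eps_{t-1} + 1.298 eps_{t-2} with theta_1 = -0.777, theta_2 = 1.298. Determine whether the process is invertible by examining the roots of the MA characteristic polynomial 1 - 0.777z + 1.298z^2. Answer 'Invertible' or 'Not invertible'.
\text{Not invertible}

The MA(q) characteristic polynomial is P(z) = 1 - 0.777z + 1.298z^2.
Invertibility requires all roots to lie outside the unit circle, i.e. |z| > 1 for every root.
Set 1 + (-0.777) z + (1.298) z^2 = 0, i.e. a z^2 + b z + c = 0 with a = 1.298, b = -0.777, c = 1.
Discriminant D = b^2 - 4ac = (-0.777)^2 - 4*(1.298)*1 = 0.603729 - (5.192) = -4.588271.
D < 0, so the roots are the complex-conjugate pair z = (-b +/- i sqrt(-D)) / (2a) = 0.2993 +/- 0.8251i.
For a conjugate pair |z|^2 = z * conj(z) = (product of roots) = c/a = 1/(1.298) = 0.770416, so |z| = sqrt(0.770416) = 0.8777 for both roots.
Moduli of all roots: 0.8777, 0.8777.
All moduli strictly greater than 1? No.
Verdict: Not invertible.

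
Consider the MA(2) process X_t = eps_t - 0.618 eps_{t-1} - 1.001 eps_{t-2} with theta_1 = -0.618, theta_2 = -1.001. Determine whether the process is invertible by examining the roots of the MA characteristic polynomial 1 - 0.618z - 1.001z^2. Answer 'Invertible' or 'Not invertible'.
\text{Not invertible}

The MA(q) characteristic polynomial is P(z) = 1 - 0.618z - 1.001z^2.
Invertibility requires all roots to lie outside the unit circle, i.e. |z| > 1 for every root.
Set 1 + (-0.618) z + (-1.001) z^2 = 0, i.e. a z^2 + b z + c = 0 with a = -1.001, b = -0.618, c = 1.
Discriminant D = b^2 - 4ac = (-0.618)^2 - 4*(-1.001)*1 = 0.381924 - (-4.004) = 4.385924.
D >= 0, so the roots are real: z = (-b +/- sqrt(D)) / (2a) = (0.618 +/- 2.09426) / (-2.002).
  z_1 = (0.618 + 2.09426) / (-2.002) = -1.3548,   |z_1| = 1.3548.
  z_2 = (0.618 - 2.09426) / (-2.002) = 0.7374,   |z_2| = 0.7374.
Moduli of all roots: 1.3548, 0.7374.
All moduli strictly greater than 1? No.
Verdict: Not invertible.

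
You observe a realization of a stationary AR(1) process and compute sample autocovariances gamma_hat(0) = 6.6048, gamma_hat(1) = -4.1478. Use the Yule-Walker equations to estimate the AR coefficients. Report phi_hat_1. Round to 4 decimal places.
\hat\phi_{1} = -0.6280

The Yule-Walker equations for an AR(p) process read, in matrix form,
  Gamma_p phi = r_p,   with   (Gamma_p)_{ij} = gamma(|i - j|),
                       (r_p)_i = gamma(i),   i,j = 1..p.
Substitute the sample gammas (Toeplitz matrix and right-hand side of size 1):
  Gamma_p = [[6.6048]]
  r_p     = [-4.1478]
With p = 1 this is the single equation gamma(0) phi_1 = gamma(1):
  phi_hat_1 = gamma(1) / gamma(0) = -4.1478 / 6.6048 = -0.6280.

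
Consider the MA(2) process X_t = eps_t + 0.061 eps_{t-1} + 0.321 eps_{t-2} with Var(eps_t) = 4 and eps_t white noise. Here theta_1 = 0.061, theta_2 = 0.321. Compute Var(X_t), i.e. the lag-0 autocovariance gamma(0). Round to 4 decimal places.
\gamma(0) = 4.4270

For an MA(q) process X_t = eps_t + sum_i theta_i eps_{t-i} with
Var(eps_t) = sigma^2, the variance is
  gamma(0) = sigma^2 * (1 + sum_i theta_i^2).
  sum_i theta_i^2 = (0.061)^2 + (0.321)^2 = 0.003721 + 0.103041 = 0.106762.
  gamma(0) = 4 * (1 + 0.106762) = 4 * 1.106762 = 4.427048, which rounds to 4.4270.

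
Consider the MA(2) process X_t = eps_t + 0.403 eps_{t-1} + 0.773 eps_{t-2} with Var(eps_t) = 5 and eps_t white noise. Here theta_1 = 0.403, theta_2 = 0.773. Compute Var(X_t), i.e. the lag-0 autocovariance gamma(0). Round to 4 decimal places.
\gamma(0) = 8.7997

For an MA(q) process X_t = eps_t + sum_i theta_i eps_{t-i} with
Var(eps_t) = sigma^2, the variance is
  gamma(0) = sigma^2 * (1 + sum_i theta_i^2).
  sum_i theta_i^2 = (0.403)^2 + (0.773)^2 = 0.162409 + 0.597529 = 0.759938.
  gamma(0) = 5 * (1 + 0.759938) = 5 * 1.759938 = 8.79969, which rounds to 8.7997.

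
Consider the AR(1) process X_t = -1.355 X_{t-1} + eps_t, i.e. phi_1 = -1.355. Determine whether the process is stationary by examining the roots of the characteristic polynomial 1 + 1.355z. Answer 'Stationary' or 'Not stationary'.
\text{Not stationary}

The AR(p) characteristic polynomial is P(z) = 1 + 1.355z.
Stationarity requires all roots to lie outside the unit circle, i.e. |z| > 1 for every root.
This is linear in z: 1 + (1.355) z = 0  =>  z = -1/(1.355) = -0.738007,  |z| = 0.738007.
Moduli of all roots: 0.7380.
All moduli strictly greater than 1? No.
Verdict: Not stationary.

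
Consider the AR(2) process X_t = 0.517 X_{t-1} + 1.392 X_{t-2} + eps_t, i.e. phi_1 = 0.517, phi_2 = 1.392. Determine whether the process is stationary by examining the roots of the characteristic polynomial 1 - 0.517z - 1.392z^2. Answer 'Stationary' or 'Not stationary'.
\text{Not stationary}

The AR(p) characteristic polynomial is P(z) = 1 - 0.517z - 1.392z^2.
Stationarity requires all roots to lie outside the unit circle, i.e. |z| > 1 for every root.
Set 1 + (-0.517) z + (-1.392) z^2 = 0, i.e. a z^2 + b z + c = 0 with a = -1.392, b = -0.517, c = 1.
Discriminant D = b^2 - 4ac = (-0.517)^2 - 4*(-1.392)*1 = 0.267289 - (-5.568) = 5.835289.
D >= 0, so the roots are real: z = (-b +/- sqrt(D)) / (2a) = (0.517 +/- 2.415634) / (-2.784).
  z_1 = (0.517 + 2.415634) / (-2.784) = -1.0534,   |z_1| = 1.0534.
  z_2 = (0.517 - 2.415634) / (-2.784) = 0.682,   |z_2| = 0.682.
Moduli of all roots: 1.0534, 0.6820.
All moduli strictly greater than 1? No.
Verdict: Not stationary.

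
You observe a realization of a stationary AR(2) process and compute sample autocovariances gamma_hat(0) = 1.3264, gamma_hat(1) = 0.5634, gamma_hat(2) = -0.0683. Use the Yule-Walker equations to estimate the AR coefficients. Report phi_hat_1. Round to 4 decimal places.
\hat\phi_{1} = 0.5450

The Yule-Walker equations for an AR(p) process read, in matrix form,
  Gamma_p phi = r_p,   with   (Gamma_p)_{ij} = gamma(|i - j|),
                       (r_p)_i = gamma(i),   i,j = 1..p.
Substitute the sample gammas (Toeplitz matrix and right-hand side of size 2):
  Gamma_p = [[1.3264, 0.5634], [0.5634, 1.3264]]
  r_p     = [0.5634, -0.0683]
Written out:
  1.3264 phi_1 + 0.5634 phi_2 = 0.5634
  0.5634 phi_1 + 1.3264 phi_2 = -0.0683
Solve by Cramer's rule:
  det = gamma(0)^2 - gamma(1)^2 = (1.3264)^2 - (0.5634)^2 = 1.75933696 - 0.31741956 = 1.4419174
  phi_hat_1 = [gamma(1) gamma(0) - gamma(1) gamma(2)] / det = [(0.5634)(1.3264) - (0.5634)(-0.0683)] / 1.4419174 = 0.78577398 / 1.4419174 = 0.545
  phi_hat_2 = [gamma(0) gamma(2) - gamma(1)^2] / det = [(1.3264)(-0.0683) - (0.5634)^2] / 1.4419174 = -0.40801268 / 1.4419174 = -0.283
So phi_hat = [0.5450, -0.2830].
Therefore phi_hat_1 = 0.5450.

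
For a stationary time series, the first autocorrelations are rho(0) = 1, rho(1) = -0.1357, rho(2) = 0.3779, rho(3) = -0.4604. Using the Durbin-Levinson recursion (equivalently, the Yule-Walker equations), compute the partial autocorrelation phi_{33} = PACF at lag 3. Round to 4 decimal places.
\phi_{33} = -0.4450

The PACF at lag k is phi_{kk}, the last component of the solution
to the Yule-Walker system G_k phi = r_k where
  (G_k)_{ij} = rho(|i - j|), (r_k)_i = rho(i), i,j = 1..k.
Equivalently, Durbin-Levinson gives phi_{kk} iteratively:
  phi_{11} = rho(1)
  phi_{kk} = [rho(k) - sum_{j=1..k-1} phi_{k-1,j} rho(k-j)]
            / [1 - sum_{j=1..k-1} phi_{k-1,j} rho(j)],
  phi_{k,j} = phi_{k-1,j} - phi_{kk} phi_{k-1,k-j},  j = 1..k-1.
Step k = 1:
  phi_11 = rho(1) = -0.1357.
Step k = 2:
  phi_22 = [rho(2) - phi_11 rho(1)] / [1 - phi_11 rho(1)] = [0.3779 - (-0.1357)(-0.1357)] / [1 - (-0.1357)(-0.1357)]
         = 0.35948551 / 0.98158551 = 0.366229.
  Update: phi_21 = phi_11 - phi_22 phi_11 = -0.1357 - (0.366229)(-0.1357) = -0.086003.
Step k = 3:
  phi_33 = [rho(3) - phi_21 rho(2) - phi_22 rho(1)] / [1 - phi_21 rho(1) - phi_22 rho(2)]
    numerator   = -0.4604 - (-0.086003)(0.3779) - (0.366229)(-0.1357) = -0.37820226
    denominator = 1 - (-0.086003)(-0.1357) - (0.366229)(0.3779) = 0.84993133
  phi_33 = -0.37820226 / 0.84993133 = -0.445.
Therefore phi_{33} = -0.4450.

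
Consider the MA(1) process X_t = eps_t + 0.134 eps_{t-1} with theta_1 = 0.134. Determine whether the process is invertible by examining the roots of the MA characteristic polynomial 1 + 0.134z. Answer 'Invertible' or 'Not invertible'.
\text{Invertible}

The MA(q) characteristic polynomial is P(z) = 1 + 0.134z.
Invertibility requires all roots to lie outside the unit circle, i.e. |z| > 1 for every root.
This is linear in z: 1 + (0.134) z = 0  =>  z = -1/(0.134) = -7.462687,  |z| = 7.462687.
Moduli of all roots: 7.4627.
All moduli strictly greater than 1? Yes.
Verdict: Invertible.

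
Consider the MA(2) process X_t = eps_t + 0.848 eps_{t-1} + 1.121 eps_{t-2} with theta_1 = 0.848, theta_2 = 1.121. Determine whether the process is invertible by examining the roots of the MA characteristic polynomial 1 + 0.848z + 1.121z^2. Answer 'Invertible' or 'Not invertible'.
\text{Not invertible}

The MA(q) characteristic polynomial is P(z) = 1 + 0.848z + 1.121z^2.
Invertibility requires all roots to lie outside the unit circle, i.e. |z| > 1 for every root.
Set 1 + (0.848) z + (1.121) z^2 = 0, i.e. a z^2 + b z + c = 0 with a = 1.121, b = 0.848, c = 1.
Discriminant D = b^2 - 4ac = (0.848)^2 - 4*(1.121)*1 = 0.719104 - (4.484) = -3.764896.
D < 0, so the roots are the complex-conjugate pair z = (-b +/- i sqrt(-D)) / (2a) = -0.3782 +/- 0.8654i.
For a conjugate pair |z|^2 = z * conj(z) = (product of roots) = c/a = 1/(1.121) = 0.892061, so |z| = sqrt(0.892061) = 0.9445 for both roots.
Moduli of all roots: 0.9445, 0.9445.
All moduli strictly greater than 1? No.
Verdict: Not invertible.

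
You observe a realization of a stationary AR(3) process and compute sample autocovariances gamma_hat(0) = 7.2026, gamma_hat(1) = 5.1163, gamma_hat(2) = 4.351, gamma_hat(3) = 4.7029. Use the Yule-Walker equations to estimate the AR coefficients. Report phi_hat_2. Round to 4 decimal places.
\hat\phi_{2} = 0.0010

The Yule-Walker equations for an AR(p) process read, in matrix form,
  Gamma_p phi = r_p,   with   (Gamma_p)_{ij} = gamma(|i - j|),
                       (r_p)_i = gamma(i),   i,j = 1..p.
Substitute the sample gammas (Toeplitz matrix and right-hand side of size 3):
  Gamma_p = [[7.2026, 5.1163, 4.351], [5.1163, 7.2026, 5.1163], [4.351, 5.1163, 7.2026]]
  r_p     = [5.1163, 4.351, 4.7029]
Written out (R1..R3):
  (R1) 7.2026 phi_1 + 5.1163 phi_2 + 4.351 phi_3 = 5.1163
  (R2) 5.1163 phi_1 + 7.2026 phi_2 + 5.1163 phi_3 = 4.351
  (R3) 4.351 phi_1 + 5.1163 phi_2 + 7.2026 phi_3 = 4.7029
Gaussian elimination:
  R2 <- R2 - (5.1163/7.2026) R1 = R2 - (0.710341) R1:  3.568284 phi_2 + 2.025608 phi_3 = 0.716684
  R3 <- R3 - (4.351/7.2026) R1 = R3 - (0.604087) R1:  2.025608 phi_2 + 4.574216 phi_3 = 1.612208
  R3 <- R3 - (2.025608/3.568284) R2 = R3 - (0.56767) R2:  3.424339 phi_3 = 1.205368
Back-substitution:
  phi_hat_3 = 1.205368 / 3.424339 = 0.352
  phi_hat_2 = (0.716684 - (2.025608)(0.352)) / 3.568284 = 0.001028
  phi_hat_1 = (5.1163 - (5.1163)(0.001028) - (4.351)(0.352)) / 7.2026 = 0.496971
So phi_hat = [0.4970, 0.0010, 0.3520].
Therefore phi_hat_2 = 0.0010.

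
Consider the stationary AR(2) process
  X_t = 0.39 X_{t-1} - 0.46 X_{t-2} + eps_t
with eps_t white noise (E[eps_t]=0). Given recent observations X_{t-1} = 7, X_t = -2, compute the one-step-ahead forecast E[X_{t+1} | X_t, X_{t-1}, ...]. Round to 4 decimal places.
E[X_{t+1} \mid \mathcal F_t] = -4.0000

For an AR(p) model X_t = c + sum_i phi_i X_{t-i} + eps_t, the
one-step-ahead conditional mean is
  E[X_{t+1} | X_t, ...] = c + sum_i phi_i X_{t+1-i}.
Substitute known values:
  E[X_{t+1} | ...] = (0.39) * (-2) + (-0.46) * (7)
                   = -4.0000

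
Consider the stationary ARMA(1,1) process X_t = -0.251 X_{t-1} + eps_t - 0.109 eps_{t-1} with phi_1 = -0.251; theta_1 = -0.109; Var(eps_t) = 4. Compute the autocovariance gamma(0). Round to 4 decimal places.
\gamma(0) = 4.5533

Multiply the model equation by X_{t-k} and take expectations. With theta_0 = psi_0 = 1 and psi_j the MA(infinity) weights, this gives
  gamma(k) - sum_i phi_i gamma(k-i) = c_k,
  c_k = sigma^2 * sum_{j=k..q} theta_j psi_{j-k}   (c_k = 0 for k > q),
using gamma(-m) = gamma(m).
psi-weights needed (psi_j = theta_j + sum_i phi_i psi_{j-i}):
  psi_1 = theta_1 + phi_1 = -0.109 + (-0.251) = -0.36
Right-hand sides:
  c_0 = sigma^2 (1 + theta_1 psi_1) = 4 * (1 + (-0.109)(-0.36)) = 4 * 1.03924 = 4.15696
  c_1 = sigma^2 theta_1 = 4 * (-0.109) = -0.436
  c_2 = 0
Equations for k = 0 and k = 1 (AR order 1):
  gamma(0) = phi_1 gamma(1) + c_0
  gamma(1) = phi_1 gamma(0) + c_1
Substituting the second into the first: gamma(0) (1 - phi_1^2) = c_0 + phi_1 c_1, so
  gamma(0) = (c_0 + phi_1 c_1) / (1 - phi_1^2) = (4.15696 + (-0.251)(-0.436)) / (1 - (-0.251)^2) = 4.266396 / 0.936999 = 4.553256.
Therefore gamma(0) = 4.5533 (to 4 decimal places).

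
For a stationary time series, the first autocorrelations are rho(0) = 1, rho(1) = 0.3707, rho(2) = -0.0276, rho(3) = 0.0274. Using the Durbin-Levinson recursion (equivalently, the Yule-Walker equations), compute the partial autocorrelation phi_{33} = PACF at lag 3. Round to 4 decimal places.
\phi_{33} = 0.1330

The PACF at lag k is phi_{kk}, the last component of the solution
to the Yule-Walker system G_k phi = r_k where
  (G_k)_{ij} = rho(|i - j|), (r_k)_i = rho(i), i,j = 1..k.
Equivalently, Durbin-Levinson gives phi_{kk} iteratively:
  phi_{11} = rho(1)
  phi_{kk} = [rho(k) - sum_{j=1..k-1} phi_{k-1,j} rho(k-j)]
            / [1 - sum_{j=1..k-1} phi_{k-1,j} rho(j)],
  phi_{k,j} = phi_{k-1,j} - phi_{kk} phi_{k-1,k-j},  j = 1..k-1.
Step k = 1:
  phi_11 = rho(1) = 0.3707.
Step k = 2:
  phi_22 = [rho(2) - phi_11 rho(1)] / [1 - phi_11 rho(1)] = [-0.0276 - (0.3707)(0.3707)] / [1 - (0.3707)(0.3707)]
         = -0.16501849 / 0.86258151 = -0.191308.
  Update: phi_21 = phi_11 - phi_22 phi_11 = 0.3707 - (-0.191308)(0.3707) = 0.441618.
Step k = 3:
  phi_33 = [rho(3) - phi_21 rho(2) - phi_22 rho(1)] / [1 - phi_21 rho(1) - phi_22 rho(2)]
    numerator   = 0.0274 - (0.441618)(-0.0276) - (-0.191308)(0.3707) = 0.11050642
    denominator = 1 - (0.441618)(0.3707) - (-0.191308)(-0.0276) = 0.8310122
  phi_33 = 0.11050642 / 0.8310122 = 0.133.
Therefore phi_{33} = 0.1330.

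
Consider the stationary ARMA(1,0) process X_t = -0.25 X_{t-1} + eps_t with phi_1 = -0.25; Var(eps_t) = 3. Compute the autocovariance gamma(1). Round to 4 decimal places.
\gamma(1) = -0.8000

Multiply the model equation by X_{t-k} and take expectations. With theta_0 = psi_0 = 1 and psi_j the MA(infinity) weights, this gives
  gamma(k) - sum_i phi_i gamma(k-i) = c_k,
  c_k = sigma^2 * sum_{j=k..q} theta_j psi_{j-k}   (c_k = 0 for k > q),
using gamma(-m) = gamma(m).
Pure AR (q = 0): c_0 = sigma^2 = 3, c_k = 0 for k >= 1.
Equations for k = 0 and k = 1 (AR order 1):
  gamma(0) = phi_1 gamma(1) + c_0
  gamma(1) = phi_1 gamma(0) + c_1
Substituting the second into the first: gamma(0) (1 - phi_1^2) = c_0 + phi_1 c_1, so
  gamma(0) = c_0 / (1 - phi_1^2) = 3 / (1 - (-0.25)^2) = 3 / 0.9375 = 3.2.
  gamma(1) = phi_1 gamma(0) = (-0.25)(3.2) = -0.8.
Therefore gamma(1) = -0.8000 (to 4 decimal places).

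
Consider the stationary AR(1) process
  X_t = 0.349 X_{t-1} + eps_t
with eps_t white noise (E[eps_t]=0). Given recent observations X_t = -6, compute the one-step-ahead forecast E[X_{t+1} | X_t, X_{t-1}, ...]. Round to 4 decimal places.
E[X_{t+1} \mid \mathcal F_t] = -2.0940

For an AR(p) model X_t = c + sum_i phi_i X_{t-i} + eps_t, the
one-step-ahead conditional mean is
  E[X_{t+1} | X_t, ...] = c + sum_i phi_i X_{t+1-i}.
Substitute known values:
  E[X_{t+1} | ...] = (0.349) * (-6)
                   = -2.0940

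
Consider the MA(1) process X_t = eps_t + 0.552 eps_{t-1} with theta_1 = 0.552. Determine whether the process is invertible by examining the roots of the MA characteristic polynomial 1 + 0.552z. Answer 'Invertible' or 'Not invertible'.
\text{Invertible}

The MA(q) characteristic polynomial is P(z) = 1 + 0.552z.
Invertibility requires all roots to lie outside the unit circle, i.e. |z| > 1 for every root.
This is linear in z: 1 + (0.552) z = 0  =>  z = -1/(0.552) = -1.811594,  |z| = 1.811594.
Moduli of all roots: 1.8116.
All moduli strictly greater than 1? Yes.
Verdict: Invertible.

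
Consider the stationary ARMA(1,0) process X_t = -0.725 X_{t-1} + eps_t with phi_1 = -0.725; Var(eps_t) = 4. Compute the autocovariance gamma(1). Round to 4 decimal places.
\gamma(1) = -6.1133

Multiply the model equation by X_{t-k} and take expectations. With theta_0 = psi_0 = 1 and psi_j the MA(infinity) weights, this gives
  gamma(k) - sum_i phi_i gamma(k-i) = c_k,
  c_k = sigma^2 * sum_{j=k..q} theta_j psi_{j-k}   (c_k = 0 for k > q),
using gamma(-m) = gamma(m).
Pure AR (q = 0): c_0 = sigma^2 = 4, c_k = 0 for k >= 1.
Equations for k = 0 and k = 1 (AR order 1):
  gamma(0) = phi_1 gamma(1) + c_0
  gamma(1) = phi_1 gamma(0) + c_1
Substituting the second into the first: gamma(0) (1 - phi_1^2) = c_0 + phi_1 c_1, so
  gamma(0) = c_0 / (1 - phi_1^2) = 4 / (1 - (-0.725)^2) = 4 / 0.474375 = 8.432148.
  gamma(1) = phi_1 gamma(0) = (-0.725)(8.432148) = -6.113307.
Therefore gamma(1) = -6.1133 (to 4 decimal places).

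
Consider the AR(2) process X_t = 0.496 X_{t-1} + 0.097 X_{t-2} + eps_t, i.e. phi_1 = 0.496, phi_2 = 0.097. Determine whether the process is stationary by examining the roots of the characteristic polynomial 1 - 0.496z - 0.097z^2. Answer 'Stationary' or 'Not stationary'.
\text{Stationary}

The AR(p) characteristic polynomial is P(z) = 1 - 0.496z - 0.097z^2.
Stationarity requires all roots to lie outside the unit circle, i.e. |z| > 1 for every root.
Set 1 + (-0.496) z + (-0.097) z^2 = 0, i.e. a z^2 + b z + c = 0 with a = -0.097, b = -0.496, c = 1.
Discriminant D = b^2 - 4ac = (-0.496)^2 - 4*(-0.097)*1 = 0.246016 - (-0.388) = 0.634016.
D >= 0, so the roots are real: z = (-b +/- sqrt(D)) / (2a) = (0.496 +/- 0.796251) / (-0.194).
  z_1 = (0.496 + 0.796251) / (-0.194) = -6.6611,   |z_1| = 6.6611.
  z_2 = (0.496 - 0.796251) / (-0.194) = 1.5477,   |z_2| = 1.5477.
Moduli of all roots: 6.6611, 1.5477.
All moduli strictly greater than 1? Yes.
Verdict: Stationary.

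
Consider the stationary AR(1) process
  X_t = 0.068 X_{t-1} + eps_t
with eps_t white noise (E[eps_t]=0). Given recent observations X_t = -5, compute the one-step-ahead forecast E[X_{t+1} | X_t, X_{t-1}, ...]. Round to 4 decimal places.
E[X_{t+1} \mid \mathcal F_t] = -0.3400

For an AR(p) model X_t = c + sum_i phi_i X_{t-i} + eps_t, the
one-step-ahead conditional mean is
  E[X_{t+1} | X_t, ...] = c + sum_i phi_i X_{t+1-i}.
Substitute known values:
  E[X_{t+1} | ...] = (0.068) * (-5)
                   = -0.3400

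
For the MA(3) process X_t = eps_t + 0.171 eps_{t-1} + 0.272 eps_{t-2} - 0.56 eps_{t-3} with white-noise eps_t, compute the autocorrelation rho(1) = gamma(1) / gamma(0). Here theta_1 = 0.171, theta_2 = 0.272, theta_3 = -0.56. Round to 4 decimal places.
\rho(1) = 0.0460

For an MA(q) process with theta_0 = 1, the autocovariance is
  gamma(k) = sigma^2 * sum_{i=0..q-k} theta_i * theta_{i+k},
and rho(k) = gamma(k) / gamma(0). Sigma^2 cancels.
  numerator   = (1)*(0.171) + (0.171)*(0.272) + (0.272)*(-0.56) = 0.065192.
  denominator = (1)^2 + (0.171)^2 + (0.272)^2 + (-0.56)^2 = 1.416825.
  rho(1) = 0.065192 / 1.416825 = 0.0460.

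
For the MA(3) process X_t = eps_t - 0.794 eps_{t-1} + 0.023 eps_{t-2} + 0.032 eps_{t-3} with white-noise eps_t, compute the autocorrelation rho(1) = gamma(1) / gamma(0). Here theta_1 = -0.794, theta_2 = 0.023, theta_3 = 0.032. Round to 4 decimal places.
\rho(1) = -0.4973

For an MA(q) process with theta_0 = 1, the autocovariance is
  gamma(k) = sigma^2 * sum_{i=0..q-k} theta_i * theta_{i+k},
and rho(k) = gamma(k) / gamma(0). Sigma^2 cancels.
  numerator   = (1)*(-0.794) + (-0.794)*(0.023) + (0.023)*(0.032) = -0.811526.
  denominator = (1)^2 + (-0.794)^2 + (0.023)^2 + (0.032)^2 = 1.631989.
  rho(1) = -0.811526 / 1.631989 = -0.4973.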